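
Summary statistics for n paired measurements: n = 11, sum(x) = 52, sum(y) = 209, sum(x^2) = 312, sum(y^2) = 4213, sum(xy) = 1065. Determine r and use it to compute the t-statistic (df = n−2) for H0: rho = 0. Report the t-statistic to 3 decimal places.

Numerator: nΣxy − (Σx)(Σy) = 11·1065 − (52)(209) = 847
Denominator: √[(nΣx²−(Σx)²)(nΣy²−(Σy)²)]
  nΣx²−(Σx)² = 11·312 − 2704 = 728;  nΣy²−(Σy)² = 11·4213 − 43681 = 2662
  √(728·2662) = √1937936 = 1392.0977
r = 847 / 1392.0977 = 0.6084
t = r·√(n−2)/√(1−r²) = 0.6084·√9 / √(1−0.370151) = 1.825200 / 0.793630 = 2.300

2.300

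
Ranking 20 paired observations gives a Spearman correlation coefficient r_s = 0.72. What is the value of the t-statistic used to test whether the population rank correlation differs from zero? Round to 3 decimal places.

4.402

1 − r_s² = 1 − 0.5184 = 0.4816;  √(1−r_s²) = 0.693974
√(n−2) = √18 = 4.242641
t = r_s·√(n−2)/√(1−r_s²) = 0.72 · 4.242641 / 0.693974 = 4.402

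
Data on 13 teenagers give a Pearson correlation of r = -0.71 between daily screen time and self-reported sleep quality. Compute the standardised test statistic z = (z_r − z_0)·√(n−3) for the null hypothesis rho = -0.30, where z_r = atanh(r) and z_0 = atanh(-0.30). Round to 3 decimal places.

-1.827

Fisher z: atanh(-0.71) = -0.887184, atanh(-0.30) = -0.309520
z = (z_r − z_0)·√(n−3) = (-0.887184 − (-0.309520))·√10 = -0.577664 · 3.162278 = -1.827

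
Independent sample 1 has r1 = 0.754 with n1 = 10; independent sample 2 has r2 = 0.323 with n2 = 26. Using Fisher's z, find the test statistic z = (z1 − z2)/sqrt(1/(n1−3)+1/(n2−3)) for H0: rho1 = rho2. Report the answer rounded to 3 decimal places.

1.499

Fisher z-transforms: z1 = atanh(0.754) = 0.982161, z2 = atanh(0.323) = 0.334993; difference d = 0.647168
Var(d) = 1/7 + 1/23 = 0.1428571 + 0.0434783 = 0.1863354
z = d/√Var(d) = 0.647168 / √0.1863354 = 0.647168 / 0.431666 = 1.499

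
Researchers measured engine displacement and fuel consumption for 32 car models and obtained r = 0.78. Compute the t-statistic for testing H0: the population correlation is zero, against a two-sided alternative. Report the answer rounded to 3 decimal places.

t = r·√(n−2) / √(1−r²) with r = 0.78, n = 32
  = 0.78·√30 / √(1 − 0.6084)
  = 0.78·5.477226 / 0.625780
  = 4.272236 / 0.625780 = 6.827

6.827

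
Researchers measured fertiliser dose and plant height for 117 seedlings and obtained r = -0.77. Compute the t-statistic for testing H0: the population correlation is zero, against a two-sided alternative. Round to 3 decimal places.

t = r·√(n−2) / √(1−r²) with r = -0.77, n = 117
  = -0.77·√115 / √(1 − 0.5929)
  = -0.77·10.723805 / 0.638044
  = -8.257330 / 0.638044 = -12.942

-12.942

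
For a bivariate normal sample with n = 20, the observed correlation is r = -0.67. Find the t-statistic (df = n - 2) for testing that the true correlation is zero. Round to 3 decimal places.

t = r·√(n−2) / √(1−r²) with r = -0.67, n = 20
  = -0.67·√18 / √(1 − 0.4489)
  = -0.67·4.242641 / 0.742361
  = -2.842569 / 0.742361 = -3.829

-3.829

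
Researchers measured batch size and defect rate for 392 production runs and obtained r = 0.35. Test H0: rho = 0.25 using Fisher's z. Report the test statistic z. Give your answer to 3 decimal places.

z_r = atanh(0.35) = 0.365444,  z_0 = atanh(0.25) = 0.255413
SE = 1/√(n−3) = 1/√389 = 0.050702
z = (z_r − z_0)/SE = (0.365444 − 0.255413) / 0.050702 = 0.110031 / 0.050702 = 2.170

2.170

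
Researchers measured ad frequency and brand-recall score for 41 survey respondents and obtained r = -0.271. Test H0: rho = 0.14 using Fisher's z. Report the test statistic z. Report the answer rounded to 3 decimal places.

-2.582

z_r = atanh(-0.271) = -0.277943,  z_0 = atanh(0.14) = 0.140926
SE = 1/√(n−3) = 1/√38 = 0.162221
z = (z_r − z_0)/SE = (-0.277943 − 0.140926) / 0.162221 = -0.418869 / 0.162221 = -2.582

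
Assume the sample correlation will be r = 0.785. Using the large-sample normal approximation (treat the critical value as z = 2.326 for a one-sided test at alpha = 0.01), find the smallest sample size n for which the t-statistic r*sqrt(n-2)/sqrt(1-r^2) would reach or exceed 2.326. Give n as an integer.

6

r√(n−2)/√(1−r²) ≥ 2.326  ⇔  n−2 ≥ (2.326)²·(1−r²)/r²
(1−r²)/r² = (1−0.616225)/0.616225 = 0.6228
n ≥ 2 + 5.410276·0.6228 = 2 + 3.3695 = 5.3695
⌈5.3695⌉ = 6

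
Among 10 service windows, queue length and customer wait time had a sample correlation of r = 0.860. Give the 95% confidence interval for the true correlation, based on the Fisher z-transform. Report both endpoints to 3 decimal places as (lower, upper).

z_r = atanh(0.860) = 1.293345;  SE = 1/√(n−3) = 1/√7 = 0.377964
z-limits: 1.293345 ± 1.960·0.377964 = 1.293345 ± 0.740809 = [0.552536, 2.034154]
ρ-limits: (tanh 0.552536, tanh 2.034154) = (0.502, 0.966)

(0.502, 0.966)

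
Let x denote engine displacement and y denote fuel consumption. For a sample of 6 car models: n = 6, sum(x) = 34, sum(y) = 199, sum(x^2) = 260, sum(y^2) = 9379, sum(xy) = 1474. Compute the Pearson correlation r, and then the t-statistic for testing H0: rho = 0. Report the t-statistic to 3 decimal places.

Numerator: nΣxy − (Σx)(Σy) = 6·1474 − (34)(199) = 2078
Denominator: √[(nΣx²−(Σx)²)(nΣy²−(Σy)²)]
  nΣx²−(Σx)² = 6·260 − 1156 = 404;  nΣy²−(Σy)² = 6·9379 − 39601 = 16673
  √(404·16673) = √6735892 = 2595.3597
r = 2078 / 2595.3597 = 0.8007
t = r·√(n−2)/√(1−r²) = 0.8007·√4 / √(1−0.641120) = 1.601400 / 0.599066 = 2.673

2.673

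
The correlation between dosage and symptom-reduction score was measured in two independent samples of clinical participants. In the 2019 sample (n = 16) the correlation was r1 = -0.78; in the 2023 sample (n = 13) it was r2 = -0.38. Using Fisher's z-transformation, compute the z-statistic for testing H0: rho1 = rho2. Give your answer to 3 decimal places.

z1 = atanh(-0.78) = -1.045371,  z2 = atanh(-0.38) = -0.400060
SE = √(1/(n1−3) + 1/(n2−3)) = √(1/13 + 1/10) = √(0.0769231 + 0.1000000) = √0.1769231 = 0.420622
z = (z1 − z2)/SE = (-1.045371 − (-0.400060)) / 0.420622 = -0.645311 / 0.420622 = -1.534

-1.534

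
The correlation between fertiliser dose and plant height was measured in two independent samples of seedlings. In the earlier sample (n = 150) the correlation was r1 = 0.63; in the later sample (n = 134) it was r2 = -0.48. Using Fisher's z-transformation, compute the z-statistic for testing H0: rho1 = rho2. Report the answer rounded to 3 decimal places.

10.523

Fisher z-transforms: z1 = atanh(0.63) = 0.741416, z2 = atanh(-0.48) = -0.522984; difference d = 1.264400
Var(d) = 1/147 + 1/131 = 0.0068027 + 0.0076336 = 0.0144363
z = d/√Var(d) = 1.264400 / √0.0144363 = 1.264400 / 0.120151 = 10.523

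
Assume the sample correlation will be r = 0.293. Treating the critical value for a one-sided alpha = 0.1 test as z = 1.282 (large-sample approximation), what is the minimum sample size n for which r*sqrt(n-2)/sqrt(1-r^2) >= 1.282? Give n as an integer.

Need r·√(n−2)/√(1−r²) ≥ 1.282
√(n−2) ≥ 1.282·√(1−0.085849) / 0.293 = 1.282·0.956112 / 0.293 = 4.1834
n−2 ≥ 17.5008  ⇒  n ≥ 19.5008
Smallest integer n = 20

20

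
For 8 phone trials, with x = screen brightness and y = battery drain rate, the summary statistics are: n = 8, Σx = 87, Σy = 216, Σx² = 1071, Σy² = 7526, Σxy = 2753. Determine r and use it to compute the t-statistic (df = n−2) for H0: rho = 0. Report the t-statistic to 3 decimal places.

4.502

Numerator: nΣxy − (Σx)(Σy) = 8·2753 − (87)(216) = 3232
Denominator: √[(nΣx²−(Σx)²)(nΣy²−(Σy)²)]
  nΣx²−(Σx)² = 8·1071 − 7569 = 999;  nΣy²−(Σy)² = 8·7526 − 46656 = 13552
  √(999·13552) = √13538448 = 3679.4630
r = 3232 / 3679.4630 = 0.8784
t = r·√(n−2)/√(1−r²) = 0.8784·√6 / √(1−0.771587) = 2.151632 / 0.477926 = 4.502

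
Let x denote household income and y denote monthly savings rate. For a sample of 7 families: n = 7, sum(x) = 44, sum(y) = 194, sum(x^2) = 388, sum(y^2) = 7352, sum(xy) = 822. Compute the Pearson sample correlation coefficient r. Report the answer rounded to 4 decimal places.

-0.8471

Numerator: nΣxy − (Σx)(Σy) = 7·822 − (44)(194) = -2782
Denominator: √[(nΣx²−(Σx)²)(nΣy²−(Σy)²)]
  nΣx²−(Σx)² = 7·388 − 1936 = 780;  nΣy²−(Σy)² = 7·7352 − 37636 = 13828
  √(780·13828) = √10785840 = 3284.1803
r = -2782 / 3284.1803 = -0.8471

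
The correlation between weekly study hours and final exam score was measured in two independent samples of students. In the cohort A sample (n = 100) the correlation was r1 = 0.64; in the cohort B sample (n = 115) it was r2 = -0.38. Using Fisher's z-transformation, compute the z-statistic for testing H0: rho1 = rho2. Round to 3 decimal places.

8.351

z1 = atanh(0.64) = 0.758174,  z2 = atanh(-0.38) = -0.400060
SE = √(1/(n1−3) + 1/(n2−3)) = √(1/97 + 1/112) = √(0.0103093 + 0.0089286) = √0.0192379 = 0.138701
z = (z1 − z2)/SE = (0.758174 − (-0.400060)) / 0.138701 = 1.158234 / 0.138701 = 8.351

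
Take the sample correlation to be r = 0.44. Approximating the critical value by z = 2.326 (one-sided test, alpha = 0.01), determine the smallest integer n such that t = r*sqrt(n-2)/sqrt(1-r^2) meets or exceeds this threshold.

r√(n−2)/√(1−r²) ≥ 2.326  ⇔  n−2 ≥ (2.326)²·(1−r²)/r²
(1−r²)/r² = (1−0.1936)/0.1936 = 4.1653
n ≥ 2 + 5.410276·4.1653 = 2 + 22.5354 = 24.5354
⌈24.5354⌉ = 25

25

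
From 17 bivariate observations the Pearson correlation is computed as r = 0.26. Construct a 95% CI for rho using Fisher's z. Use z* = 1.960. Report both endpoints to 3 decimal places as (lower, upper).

(-0.252, 0.658)

Fisher z: z_r = atanh(r) = ½·ln((1+0.26)/(1−0.26)) = 0.266108
SE(z) = 1/√(n−3) = 1/√14 = 0.267261
95% ⇒ z* = 1.960; margin = 1.960·0.267261 = 0.523832
CI on z-scale: (-0.257724, 0.789940)
Back-transform: tanh(-0.257724) = -0.252165, tanh(0.789940) = 0.658375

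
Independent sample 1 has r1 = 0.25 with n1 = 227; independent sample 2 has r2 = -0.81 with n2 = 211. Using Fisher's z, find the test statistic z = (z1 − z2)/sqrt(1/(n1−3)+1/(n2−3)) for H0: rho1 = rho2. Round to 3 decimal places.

z1 = atanh(0.25) = 0.255413,  z2 = atanh(-0.81) = -1.127029
SE = √(1/(n1−3) + 1/(n2−3)) = √(1/224 + 1/208) = √(0.0044643 + 0.0048077) = √0.0092720 = 0.096291
z = (z1 − z2)/SE = (0.255413 − (-1.127029)) / 0.096291 = 1.382442 / 0.096291 = 14.357

14.357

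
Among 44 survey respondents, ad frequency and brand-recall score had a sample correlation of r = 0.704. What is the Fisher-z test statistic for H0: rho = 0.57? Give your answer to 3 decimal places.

1.458

Fisher z: atanh(0.704) = 0.875187, atanh(0.57) = 0.647523
z = (z_r − z_0)·√(n−3) = (0.875187 − 0.647523)·√41 = 0.227664 · 6.403124 = 1.458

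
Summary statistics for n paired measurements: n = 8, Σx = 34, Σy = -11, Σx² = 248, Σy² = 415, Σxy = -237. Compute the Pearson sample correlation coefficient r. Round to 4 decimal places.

-0.9352

S_xy = nΣxy − ΣxΣy = 8·(-237) − 34·(-11) = -1896 − (-374) = -1522
S_xx = nΣx² − (Σx)² = 8·248 − 34² = 1984 − 1156 = 828
S_yy = nΣy² − (Σy)² = 8·415 − (-11)² = 3320 − 121 = 3199
r = S_xy / √(S_xx·S_yy) = -1522 / √(828·3199) = -1522 / √2648772 = -1522 / 1627.5048 = -0.9352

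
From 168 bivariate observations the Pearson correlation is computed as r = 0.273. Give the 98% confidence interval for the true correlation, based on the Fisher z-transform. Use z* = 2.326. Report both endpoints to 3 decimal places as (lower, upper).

z_r = atanh(0.273) = 0.280103;  SE = 1/√(n−3) = 1/√165 = 0.077850
z-limits: 0.280103 ± 2.326·0.077850 = 0.280103 ± 0.181079 = [0.099024, 0.461182]
ρ-limits: (tanh 0.099024, tanh 0.461182) = (0.099, 0.431)

(0.099, 0.431)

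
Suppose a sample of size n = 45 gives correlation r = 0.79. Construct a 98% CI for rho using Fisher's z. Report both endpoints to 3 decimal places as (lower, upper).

Fisher z: z_r = atanh(r) = ½·ln((1+0.79)/(1−0.79)) = 1.071432
SE(z) = 1/√(n−3) = 1/√42 = 0.154303
98% ⇒ z* = 2.326; margin = 2.326·0.154303 = 0.358909
CI on z-scale: (0.712523, 1.430341)
Back-transform: tanh(0.712523) = 0.612257, tanh(1.430341) = 0.891736

(0.612, 0.892)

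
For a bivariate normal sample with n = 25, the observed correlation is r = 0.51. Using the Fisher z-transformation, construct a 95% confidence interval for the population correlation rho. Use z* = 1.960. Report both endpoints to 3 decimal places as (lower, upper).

z_r = atanh(0.51) = 0.562730;  SE = 1/√(n−3) = 1/√22 = 0.213201
z-limits: 0.562730 ± 1.960·0.213201 = 0.562730 ± 0.417874 = [0.144856, 0.980604]
ρ-limits: (tanh 0.144856, tanh 0.980604) = (0.144, 0.753)

(0.144, 0.753)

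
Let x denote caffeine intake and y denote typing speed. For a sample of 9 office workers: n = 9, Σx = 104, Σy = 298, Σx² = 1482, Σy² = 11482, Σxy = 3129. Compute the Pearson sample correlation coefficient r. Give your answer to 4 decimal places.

-0.4676

Numerator: nΣxy − (Σx)(Σy) = 9·3129 − (104)(298) = -2831
Denominator: √[(nΣx²−(Σx)²)(nΣy²−(Σy)²)]
  nΣx²−(Σx)² = 9·1482 − 10816 = 2522;  nΣy²−(Σy)² = 9·11482 − 88804 = 14534
  √(2522·14534) = √36654748 = 6054.3165
r = -2831 / 6054.3165 = -0.4676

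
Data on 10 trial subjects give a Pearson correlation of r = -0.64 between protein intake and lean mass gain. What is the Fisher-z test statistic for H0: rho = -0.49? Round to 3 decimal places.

-0.588

Fisher z: atanh(-0.64) = -0.758174, atanh(-0.49) = -0.536060
z = (z_r − z_0)·√(n−3) = (-0.758174 − (-0.536060))·√7 = -0.222114 · 2.645751 = -0.588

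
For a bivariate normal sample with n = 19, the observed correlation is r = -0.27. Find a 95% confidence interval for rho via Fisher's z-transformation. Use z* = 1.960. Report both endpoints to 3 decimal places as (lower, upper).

z_r = atanh(-0.27) = -0.276864;  SE = 1/√(n−3) = 1/√16 = 0.250000
z-limits: -0.276864 ± 1.960·0.250000 = -0.276864 ± 0.490000 = [-0.766864, 0.213136]
ρ-limits: (tanh -0.766864, tanh 0.213136) = (-0.645, 0.210)

(-0.645, 0.210)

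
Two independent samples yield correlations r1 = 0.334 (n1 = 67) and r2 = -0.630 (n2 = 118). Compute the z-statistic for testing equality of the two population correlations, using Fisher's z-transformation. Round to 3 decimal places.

Fisher z-transforms: z1 = atanh(0.334) = 0.347324, z2 = atanh(-0.630) = -0.741416; difference d = 1.088740
Var(d) = 1/64 + 1/115 = 0.0156250 + 0.0086957 = 0.0243207
z = d/√Var(d) = 1.088740 / √0.0243207 = 1.088740 / 0.155951 = 6.981

6.981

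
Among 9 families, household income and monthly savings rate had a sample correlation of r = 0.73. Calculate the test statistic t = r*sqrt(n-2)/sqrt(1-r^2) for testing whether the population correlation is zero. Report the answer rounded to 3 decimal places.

2.826

t = r·√(n−2) / √(1−r²) with r = 0.73, n = 9
  = 0.73·√7 / √(1 − 0.5329)
  = 0.73·2.645751 / 0.683447
  = 1.931398 / 0.683447 = 2.826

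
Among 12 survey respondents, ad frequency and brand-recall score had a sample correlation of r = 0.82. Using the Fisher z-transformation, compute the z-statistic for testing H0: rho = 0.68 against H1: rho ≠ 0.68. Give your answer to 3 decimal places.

Fisher z: atanh(0.82) = 1.156817, atanh(0.68) = 0.829114
z = (z_r − z_0)·√(n−3) = (1.156817 − 0.829114)·√9 = 0.327703 · 3.000000 = 0.983

0.983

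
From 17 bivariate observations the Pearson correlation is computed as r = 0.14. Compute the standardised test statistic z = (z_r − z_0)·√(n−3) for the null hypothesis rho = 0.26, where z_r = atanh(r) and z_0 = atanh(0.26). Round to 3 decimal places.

Fisher z: atanh(0.14) = 0.140926, atanh(0.26) = 0.266108
z = (z_r − z_0)·√(n−3) = (0.140926 − 0.266108)·√14 = -0.125182 · 3.741657 = -0.468

-0.468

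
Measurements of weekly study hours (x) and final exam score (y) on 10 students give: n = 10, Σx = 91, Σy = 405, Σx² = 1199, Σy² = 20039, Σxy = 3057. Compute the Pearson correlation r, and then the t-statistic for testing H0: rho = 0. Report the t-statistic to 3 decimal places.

-1.820

Numerator: nΣxy − (Σx)(Σy) = 10·3057 − (91)(405) = -6285
Denominator: √[(nΣx²−(Σx)²)(nΣy²−(Σy)²)]
  nΣx²−(Σx)² = 10·1199 − 8281 = 3709;  nΣy²−(Σy)² = 10·20039 − 164025 = 36365
  √(3709·36365) = √134877785 = 11613.6896
r = -6285 / 11613.6896 = -0.5412
t = r·√(n−2)/√(1−r²) = -0.5412·√8 / √(1−0.292897) = -1.530745 / 0.840894 = -1.820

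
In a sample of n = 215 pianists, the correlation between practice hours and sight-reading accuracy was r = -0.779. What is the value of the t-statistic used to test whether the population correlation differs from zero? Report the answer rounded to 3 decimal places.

-18.132

t = r·√(n−2) / √(1−r²) with r = -0.779, n = 215
  = -0.779·√213 / √(1 − 0.606841)
  = -0.779·14.594520 / 0.627024
  = -11.369131 / 0.627024 = -18.132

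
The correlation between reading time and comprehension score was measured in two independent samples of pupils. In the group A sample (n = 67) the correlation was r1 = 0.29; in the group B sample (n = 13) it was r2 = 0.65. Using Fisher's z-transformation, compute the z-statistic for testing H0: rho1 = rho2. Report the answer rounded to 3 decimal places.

Fisher z-transforms: z1 = atanh(0.29) = 0.298566, z2 = atanh(0.65) = 0.775299; difference d = -0.476733
Var(d) = 1/64 + 1/10 = 0.0156250 + 0.1000000 = 0.1156250
z = d/√Var(d) = -0.476733 / √0.1156250 = -0.476733 / 0.340037 = -1.402

-1.402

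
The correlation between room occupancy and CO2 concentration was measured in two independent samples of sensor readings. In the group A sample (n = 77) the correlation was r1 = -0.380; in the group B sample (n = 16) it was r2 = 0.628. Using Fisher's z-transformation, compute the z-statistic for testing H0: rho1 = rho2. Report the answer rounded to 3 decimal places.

-3.785

z1 = atanh(-0.380) = -0.400060,  z2 = atanh(0.628) = 0.738107
SE = √(1/(n1−3) + 1/(n2−3)) = √(1/74 + 1/13) = √(0.0135135 + 0.0769231) = √0.0904366 = 0.300727
z = (z1 − z2)/SE = (-0.400060 − 0.738107) / 0.300727 = -1.138167 / 0.300727 = -3.785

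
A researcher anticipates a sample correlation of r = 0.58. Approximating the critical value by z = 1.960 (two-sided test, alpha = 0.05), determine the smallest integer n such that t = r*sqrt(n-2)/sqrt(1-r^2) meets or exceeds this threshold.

r√(n−2)/√(1−r²) ≥ 1.960  ⇔  n−2 ≥ (1.960)²·(1−r²)/r²
(1−r²)/r² = (1−0.3364)/0.3364 = 1.9727
n ≥ 2 + 3.8416·1.9727 = 2 + 7.5783 = 9.5783
⌈9.5783⌉ = 10

10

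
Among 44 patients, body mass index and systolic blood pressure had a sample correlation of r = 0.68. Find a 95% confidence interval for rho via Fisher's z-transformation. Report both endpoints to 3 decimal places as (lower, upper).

z_r = atanh(0.68) = 0.829114;  SE = 1/√(n−3) = 1/√41 = 0.156174
z-limits: 0.829114 ± 1.960·0.156174 = 0.829114 ± 0.306101 = [0.523013, 1.135215]
ρ-limits: (tanh 0.523013, tanh 1.135215) = (0.480, 0.813)

(0.480, 0.813)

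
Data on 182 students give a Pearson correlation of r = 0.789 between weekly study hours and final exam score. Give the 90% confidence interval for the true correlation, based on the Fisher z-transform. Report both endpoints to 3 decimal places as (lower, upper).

(0.738, 0.831)

Fisher z: z_r = atanh(r) = ½·ln((1+0.789)/(1−0.789)) = 1.068777
SE(z) = 1/√(n−3) = 1/√179 = 0.074744
90% ⇒ z* = 1.645; margin = 1.645·0.074744 = 0.122954
CI on z-scale: (0.945823, 1.191731)
Back-transform: tanh(0.945823) = 0.737886, tanh(1.191731) = 0.831115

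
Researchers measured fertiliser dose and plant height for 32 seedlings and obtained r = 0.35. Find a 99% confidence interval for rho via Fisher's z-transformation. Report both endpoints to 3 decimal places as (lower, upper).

(-0.112, 0.688)

Fisher z: z_r = atanh(r) = ½·ln((1+0.35)/(1−0.35)) = 0.365444
SE(z) = 1/√(n−3) = 1/√29 = 0.185695
99% ⇒ z* = 2.576; margin = 2.576·0.185695 = 0.478350
CI on z-scale: (-0.112906, 0.843794)
Back-transform: tanh(-0.112906) = -0.112429, tanh(0.843794) = 0.687813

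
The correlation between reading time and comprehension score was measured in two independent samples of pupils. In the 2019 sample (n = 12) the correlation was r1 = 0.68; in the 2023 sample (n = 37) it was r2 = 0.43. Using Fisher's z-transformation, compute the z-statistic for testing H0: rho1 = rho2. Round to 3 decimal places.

0.985

z1 = atanh(0.68) = 0.829114,  z2 = atanh(0.43) = 0.459897
SE = √(1/(n1−3) + 1/(n2−3)) = √(1/9 + 1/34) = √(0.1111111 + 0.0294118) = √0.1405229 = 0.374864
z = (z1 − z2)/SE = (0.829114 − 0.459897) / 0.374864 = 0.369217 / 0.374864 = 0.985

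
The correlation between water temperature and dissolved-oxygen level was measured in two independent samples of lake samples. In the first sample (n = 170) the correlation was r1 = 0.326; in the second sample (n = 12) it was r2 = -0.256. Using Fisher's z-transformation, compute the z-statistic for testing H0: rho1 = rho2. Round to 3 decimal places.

Fisher z-transforms: z1 = atanh(0.326) = 0.338346, z2 = atanh(-0.256) = -0.261823; difference d = 0.600169
Var(d) = 1/167 + 1/9 = 0.0059880 + 0.1111111 = 0.1170991
z = d/√Var(d) = 0.600169 / √0.1170991 = 0.600169 / 0.342197 = 1.754

1.754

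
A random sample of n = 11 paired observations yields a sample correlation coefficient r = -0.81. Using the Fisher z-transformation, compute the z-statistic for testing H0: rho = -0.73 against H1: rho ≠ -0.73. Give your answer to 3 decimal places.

-0.561

z_r = atanh(-0.81) = -1.127029,  z_0 = atanh(-0.73) = -0.928727
SE = 1/√(n−3) = 1/√8 = 0.353553
z = (z_r − z_0)/SE = (-1.127029 − (-0.928727)) / 0.353553 = -0.198302 / 0.353553 = -0.561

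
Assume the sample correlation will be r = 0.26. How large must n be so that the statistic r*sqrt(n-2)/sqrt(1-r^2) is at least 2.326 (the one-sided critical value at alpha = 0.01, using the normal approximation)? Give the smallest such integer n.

r√(n−2)/√(1−r²) ≥ 2.326  ⇔  n−2 ≥ (2.326)²·(1−r²)/r²
(1−r²)/r² = (1−0.0676)/0.0676 = 13.7929
n ≥ 2 + 5.410276·13.7929 = 2 + 74.6234 = 76.6234
⌈76.6234⌉ = 77

77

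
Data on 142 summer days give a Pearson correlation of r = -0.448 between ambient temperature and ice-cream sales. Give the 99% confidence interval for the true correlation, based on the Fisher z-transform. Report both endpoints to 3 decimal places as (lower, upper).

Fisher z: z_r = atanh(r) = ½·ln((1+(-0.448))/(1−(-0.448))) = -0.482195
SE(z) = 1/√(n−3) = 1/√139 = 0.084819
99% ⇒ z* = 2.576; margin = 2.576·0.084819 = 0.218494
CI on z-scale: (-0.700689, -0.263701)
Back-transform: tanh(-0.700689) = -0.604805, tanh(-0.263701) = -0.257754

(-0.605, -0.258)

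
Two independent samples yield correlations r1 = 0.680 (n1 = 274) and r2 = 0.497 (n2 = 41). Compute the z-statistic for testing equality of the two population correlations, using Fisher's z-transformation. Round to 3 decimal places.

1.638

Fisher z-transforms: z1 = atanh(0.680) = 0.829114, z2 = atanh(0.497) = 0.545314; difference d = 0.283800
Var(d) = 1/271 + 1/38 = 0.0036900 + 0.0263158 = 0.0300058
z = d/√Var(d) = 0.283800 / √0.0300058 = 0.283800 / 0.173222 = 1.638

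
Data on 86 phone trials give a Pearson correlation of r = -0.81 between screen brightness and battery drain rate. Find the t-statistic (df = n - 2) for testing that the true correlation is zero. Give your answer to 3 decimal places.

-12.659

1 − r² = 1 − 0.6561 = 0.3439;  √(1−r²) = 0.586430
√(n−2) = √84 = 9.165151
t = r·√(n−2)/√(1−r²) = -0.81 · 9.165151 / 0.586430 = -12.659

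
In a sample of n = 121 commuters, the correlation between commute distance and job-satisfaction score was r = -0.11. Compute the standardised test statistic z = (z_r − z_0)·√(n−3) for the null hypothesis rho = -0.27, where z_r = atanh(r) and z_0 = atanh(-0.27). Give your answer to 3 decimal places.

Fisher z: atanh(-0.11) = -0.110447, atanh(-0.27) = -0.276864
z = (z_r − z_0)·√(n−3) = (-0.110447 − (-0.276864))·√118 = 0.166417 · 10.862780 = 1.808

1.808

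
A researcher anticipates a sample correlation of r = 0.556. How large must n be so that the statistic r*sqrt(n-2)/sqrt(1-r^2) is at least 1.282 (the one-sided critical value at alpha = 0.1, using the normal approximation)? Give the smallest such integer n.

Need r·√(n−2)/√(1−r²) ≥ 1.282
√(n−2) ≥ 1.282·√(1−0.309136) / 0.556 = 1.282·0.831182 / 0.556 = 1.9165
n−2 ≥ 3.6730  ⇒  n ≥ 5.6730
Smallest integer n = 6

6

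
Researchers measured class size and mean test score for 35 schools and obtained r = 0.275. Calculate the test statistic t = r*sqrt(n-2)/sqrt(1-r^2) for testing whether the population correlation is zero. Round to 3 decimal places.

t = r·√(n−2) / √(1−r²) with r = 0.275, n = 35
  = 0.275·√33 / √(1 − 0.075625)
  = 0.275·5.744563 / 0.961444
  = 1.579755 / 0.961444 = 1.643

1.643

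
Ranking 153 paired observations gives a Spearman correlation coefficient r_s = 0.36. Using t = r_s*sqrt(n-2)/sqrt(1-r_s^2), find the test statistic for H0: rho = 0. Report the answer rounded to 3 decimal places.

4.742

t = r_s·√(n−2) / √(1−r_s²) with r_s = 0.36, n = 153
  = 0.36·√151 / √(1 − 0.1296)
  = 0.36·12.288206 / 0.932952
  = 4.423754 / 0.932952 = 4.742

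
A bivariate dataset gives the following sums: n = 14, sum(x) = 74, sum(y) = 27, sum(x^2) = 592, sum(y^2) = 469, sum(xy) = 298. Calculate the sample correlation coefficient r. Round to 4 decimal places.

0.5366

Numerator: nΣxy − (Σx)(Σy) = 14·298 − (74)(27) = 2174
Denominator: √[(nΣx²−(Σx)²)(nΣy²−(Σy)²)]
  nΣx²−(Σx)² = 14·592 − 5476 = 2812;  nΣy²−(Σy)² = 14·469 − 729 = 5837
  √(2812·5837) = √16413644 = 4051.3756
r = 2174 / 4051.3756 = 0.5366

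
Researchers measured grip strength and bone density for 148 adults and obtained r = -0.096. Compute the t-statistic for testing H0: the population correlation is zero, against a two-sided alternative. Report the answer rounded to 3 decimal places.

t = r·√(n−2) / √(1−r²) with r = -0.096, n = 148
  = -0.096·√146 / √(1 − 0.009216)
  = -0.096·12.083046 / 0.995381
  = -1.159972 / 0.995381 = -1.165

-1.165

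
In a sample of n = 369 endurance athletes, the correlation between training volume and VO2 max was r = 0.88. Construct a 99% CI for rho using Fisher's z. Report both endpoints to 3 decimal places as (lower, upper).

z_r = atanh(0.88) = 1.375768;  SE = 1/√(n−3) = 1/√366 = 0.052271
z-limits: 1.375768 ± 2.576·0.052271 = 1.375768 ± 0.134650 = [1.241118, 1.510418]
ρ-limits: (tanh 1.241118, tanh 1.510418) = (0.846, 0.907)

(0.846, 0.907)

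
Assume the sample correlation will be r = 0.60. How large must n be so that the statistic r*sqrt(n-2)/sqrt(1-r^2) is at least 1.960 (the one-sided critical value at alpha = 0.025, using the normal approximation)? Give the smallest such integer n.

9

Need r·√(n−2)/√(1−r²) ≥ 1.960
√(n−2) ≥ 1.960·√(1−0.3600) / 0.60 = 1.960·0.800000 / 0.60 = 2.6133
n−2 ≥ 6.8293  ⇒  n ≥ 8.8293
Smallest integer n = 9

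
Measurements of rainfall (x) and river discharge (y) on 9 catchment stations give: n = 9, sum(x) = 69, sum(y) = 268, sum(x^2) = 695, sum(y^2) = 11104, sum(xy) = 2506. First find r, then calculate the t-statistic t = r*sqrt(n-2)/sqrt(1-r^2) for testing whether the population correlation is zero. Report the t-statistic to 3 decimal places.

Numerator: nΣxy − (Σx)(Σy) = 9·2506 − (69)(268) = 4062
Denominator: √[(nΣx²−(Σx)²)(nΣy²−(Σy)²)]
  nΣx²−(Σx)² = 9·695 − 4761 = 1494;  nΣy²−(Σy)² = 9·11104 − 71824 = 28112
  √(1494·28112) = √41999328 = 6480.6889
r = 4062 / 6480.6889 = 0.6268
t = r·√(n−2)/√(1−r²) = 0.6268·√7 / √(1−0.392878) = 1.658357 / 0.779180 = 2.128

2.128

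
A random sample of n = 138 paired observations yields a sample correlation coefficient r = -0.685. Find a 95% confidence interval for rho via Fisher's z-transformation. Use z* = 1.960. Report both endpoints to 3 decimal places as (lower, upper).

Fisher z: z_r = atanh(r) = ½·ln((1+(-0.685))/(1−(-0.685))) = -0.838474
SE(z) = 1/√(n−3) = 1/√135 = 0.086066
95% ⇒ z* = 1.960; margin = 1.960·0.086066 = 0.168689
CI on z-scale: (-1.007163, -0.669785)
Back-transform: tanh(-1.007163) = -0.764586, tanh(-0.669785) = -0.584838

(-0.765, -0.585)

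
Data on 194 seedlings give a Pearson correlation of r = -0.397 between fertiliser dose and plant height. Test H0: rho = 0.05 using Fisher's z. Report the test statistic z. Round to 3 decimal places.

Fisher z: atanh(-0.397) = -0.420083, atanh(0.05) = 0.050042
z = (z_r − z_0)·√(n−3) = (-0.420083 − 0.050042)·√191 = -0.470125 · 13.820275 = -6.497

-6.497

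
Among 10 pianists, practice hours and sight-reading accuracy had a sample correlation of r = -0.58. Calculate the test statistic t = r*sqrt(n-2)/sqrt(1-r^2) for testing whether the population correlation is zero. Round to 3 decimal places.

1 − r² = 1 − 0.3364 = 0.6636;  √(1−r²) = 0.814616
√(n−2) = √8 = 2.828427
t = r·√(n−2)/√(1−r²) = -0.58 · 2.828427 / 0.814616 = -2.014

-2.014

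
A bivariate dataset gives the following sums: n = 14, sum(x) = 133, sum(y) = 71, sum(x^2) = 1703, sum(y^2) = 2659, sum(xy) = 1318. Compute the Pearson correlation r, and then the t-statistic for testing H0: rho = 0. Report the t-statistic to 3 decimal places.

2.887

Numerator: nΣxy − (Σx)(Σy) = 14·1318 − (133)(71) = 9009
Denominator: √[(nΣx²−(Σx)²)(nΣy²−(Σy)²)]
  nΣx²−(Σx)² = 14·1703 − 17689 = 6153;  nΣy²−(Σy)² = 14·2659 − 5041 = 32185
  √(6153·32185) = √198034305 = 14072.4662
r = 9009 / 14072.4662 = 0.6402
t = r·√(n−2)/√(1−r²) = 0.6402·√12 / √(1−0.409856) = 2.217718 / 0.768208 = 2.887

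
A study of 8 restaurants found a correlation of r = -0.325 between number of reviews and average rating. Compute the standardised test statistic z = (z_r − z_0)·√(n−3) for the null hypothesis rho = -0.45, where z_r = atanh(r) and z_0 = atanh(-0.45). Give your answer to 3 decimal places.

0.330

Fisher z: atanh(-0.325) = -0.337228, atanh(-0.45) = -0.484700
z = (z_r − z_0)·√(n−3) = (-0.337228 − (-0.484700))·√5 = 0.147472 · 2.236068 = 0.330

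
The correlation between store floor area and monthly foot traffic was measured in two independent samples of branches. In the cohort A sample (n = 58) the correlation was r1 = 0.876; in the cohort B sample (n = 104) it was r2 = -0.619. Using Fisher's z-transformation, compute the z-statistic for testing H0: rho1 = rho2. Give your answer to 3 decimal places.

Fisher z-transforms: z1 = atanh(0.876) = 1.358308, z2 = atanh(-0.619) = -0.723382; difference d = 2.081690
Var(d) = 1/55 + 1/101 = 0.0181818 + 0.0099010 = 0.0280828
z = d/√Var(d) = 2.081690 / √0.0280828 = 2.081690 / 0.167579 = 12.422

12.422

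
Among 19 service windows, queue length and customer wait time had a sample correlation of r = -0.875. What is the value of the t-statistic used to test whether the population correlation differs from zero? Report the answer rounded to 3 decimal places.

-7.452

t = r·√(n−2) / √(1−r²) with r = -0.875, n = 19
  = -0.875·√17 / √(1 − 0.765625)
  = -0.875·4.123106 / 0.484123
  = -3.607718 / 0.484123 = -7.452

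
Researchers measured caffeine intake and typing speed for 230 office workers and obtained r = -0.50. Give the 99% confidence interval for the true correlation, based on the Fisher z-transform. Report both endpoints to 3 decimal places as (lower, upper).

(-0.617, -0.361)

Fisher z: z_r = atanh(r) = ½·ln((1+(-0.50))/(1−(-0.50))) = -0.549306
SE(z) = 1/√(n−3) = 1/√227 = 0.066372
99% ⇒ z* = 2.576; margin = 2.576·0.066372 = 0.170974
CI on z-scale: (-0.720280, -0.378332)
Back-transform: tanh(-0.720280) = -0.617083, tanh(-0.378332) = -0.361258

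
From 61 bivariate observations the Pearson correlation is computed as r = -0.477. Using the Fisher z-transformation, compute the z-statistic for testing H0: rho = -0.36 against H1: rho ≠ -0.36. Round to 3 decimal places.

-1.083

Fisher z: atanh(-0.477) = -0.519093, atanh(-0.36) = -0.376886
z = (z_r − z_0)·√(n−3) = (-0.519093 − (-0.376886))·√58 = -0.142207 · 7.615773 = -1.083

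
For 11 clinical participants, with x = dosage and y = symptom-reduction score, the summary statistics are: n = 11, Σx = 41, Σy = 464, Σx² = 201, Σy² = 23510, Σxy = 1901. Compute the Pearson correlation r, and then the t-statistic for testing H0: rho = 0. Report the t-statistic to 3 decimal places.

S_xy = nΣxy − ΣxΣy = 11·1901 − 41·464 = 20911 − 19024 = 1887
S_xx = nΣx² − (Σx)² = 11·201 − 41² = 2211 − 1681 = 530
S_yy = nΣy² − (Σy)² = 11·23510 − 464² = 258610 − 215296 = 43314
r = S_xy / √(S_xx·S_yy) = 1887 / √(530·43314) = 1887 / √22956420 = 1887 / 4791.2858 = 0.3938
t = r·√(n−2)/√(1−r²) = 0.3938·√9 / √(1−0.155078) = 1.181400 / 0.919196 = 1.285

1.285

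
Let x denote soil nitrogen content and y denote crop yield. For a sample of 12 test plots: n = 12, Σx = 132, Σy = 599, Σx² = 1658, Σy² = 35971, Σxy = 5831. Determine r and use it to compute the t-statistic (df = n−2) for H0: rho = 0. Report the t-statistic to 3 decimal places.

S_xy = nΣxy − ΣxΣy = 12·5831 − 132·599 = 69972 − 79068 = -9096
S_xx = nΣx² − (Σx)² = 12·1658 − 132² = 19896 − 17424 = 2472
S_yy = nΣy² − (Σy)² = 12·35971 − 599² = 431652 − 358801 = 72851
r = S_xy / √(S_xx·S_yy) = -9096 / √(2472·72851) = -9096 / √180087672 = -9096 / 13419.6748 = -0.6778
t = r·√(n−2)/√(1−r²) = -0.6778·√10 / √(1−0.459413) = -2.143392 / 0.735246 = -2.915

-2.915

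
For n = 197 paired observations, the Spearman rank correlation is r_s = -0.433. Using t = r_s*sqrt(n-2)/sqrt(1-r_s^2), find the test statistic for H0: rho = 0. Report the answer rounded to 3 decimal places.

-6.708

t = r_s·√(n−2) / √(1−r_s²) with r_s = -0.433, n = 197
  = -0.433·√195 / √(1 − 0.187489)
  = -0.433·13.964240 / 0.901394
  = -6.046516 / 0.901394 = -6.708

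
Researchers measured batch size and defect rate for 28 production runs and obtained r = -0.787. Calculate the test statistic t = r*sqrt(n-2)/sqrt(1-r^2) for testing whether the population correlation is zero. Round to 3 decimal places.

1 − r² = 1 − 0.619369 = 0.380631;  √(1−r²) = 0.616953
√(n−2) = √26 = 5.099020
t = r·√(n−2)/√(1−r²) = -0.787 · 5.099020 / 0.616953 = -6.504

-6.504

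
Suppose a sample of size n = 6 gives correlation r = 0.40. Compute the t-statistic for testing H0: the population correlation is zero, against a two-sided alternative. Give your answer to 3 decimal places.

t = r·√(n−2) / √(1−r²) with r = 0.40, n = 6
  = 0.40·√4 / √(1 − 0.1600)
  = 0.40·2.000000 / 0.916515
  = 0.800000 / 0.916515 = 0.873

0.873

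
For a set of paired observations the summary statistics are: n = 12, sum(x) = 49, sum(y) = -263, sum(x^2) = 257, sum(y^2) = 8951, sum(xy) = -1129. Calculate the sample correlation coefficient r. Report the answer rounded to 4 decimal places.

Numerator: nΣxy − (Σx)(Σy) = 12·(-1129) − (49)(-263) = -661
Denominator: √[(nΣx²−(Σx)²)(nΣy²−(Σy)²)]
  nΣx²−(Σx)² = 12·257 − 2401 = 683;  nΣy²−(Σy)² = 12·8951 − 69169 = 38243
  √(683·38243) = √26119969 = 5110.7699
r = -661 / 5110.7699 = -0.1293

-0.1293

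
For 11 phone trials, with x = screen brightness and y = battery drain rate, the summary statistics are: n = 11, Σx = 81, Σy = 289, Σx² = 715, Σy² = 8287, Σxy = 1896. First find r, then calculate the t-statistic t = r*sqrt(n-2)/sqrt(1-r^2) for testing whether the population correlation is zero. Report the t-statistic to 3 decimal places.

S_xy = nΣxy − ΣxΣy = 11·1896 − 81·289 = 20856 − 23409 = -2553
S_xx = nΣx² − (Σx)² = 11·715 − 81² = 7865 − 6561 = 1304
S_yy = nΣy² − (Σy)² = 11·8287 − 289² = 91157 − 83521 = 7636
r = S_xy / √(S_xx·S_yy) = -2553 / √(1304·7636) = -2553 / √9957344 = -2553 / 3155.5259 = -0.8091
t = r·√(n−2)/√(1−r²) = -0.8091·√9 / √(1−0.654643) = -2.427300 / 0.587671 = -4.130

-4.130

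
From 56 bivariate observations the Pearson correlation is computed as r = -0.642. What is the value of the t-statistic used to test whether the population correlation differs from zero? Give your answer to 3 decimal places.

t = r·√(n−2) / √(1−r²) with r = -0.642, n = 56
  = -0.642·√54 / √(1 − 0.412164)
  = -0.642·7.348469 / 0.766705
  = -4.717717 / 0.766705 = -6.153

-6.153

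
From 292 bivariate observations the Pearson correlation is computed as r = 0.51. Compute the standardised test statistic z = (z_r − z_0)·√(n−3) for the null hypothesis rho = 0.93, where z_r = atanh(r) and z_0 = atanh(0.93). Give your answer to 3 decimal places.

-18.626

Fisher z: atanh(0.51) = 0.562730, atanh(0.93) = 1.658390
z = (z_r − z_0)·√(n−3) = (0.562730 − 1.658390)·√289 = -1.095660 · 17.000000 = -18.626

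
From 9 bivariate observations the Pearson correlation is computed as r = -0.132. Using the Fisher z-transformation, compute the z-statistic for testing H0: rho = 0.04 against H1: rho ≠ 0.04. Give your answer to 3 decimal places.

-0.423

z_r = atanh(-0.132) = -0.132775,  z_0 = atanh(0.04) = 0.040021
SE = 1/√(n−3) = 1/√6 = 0.408248
z = (z_r − z_0)/SE = (-0.132775 − 0.040021) / 0.408248 = -0.172796 / 0.408248 = -0.423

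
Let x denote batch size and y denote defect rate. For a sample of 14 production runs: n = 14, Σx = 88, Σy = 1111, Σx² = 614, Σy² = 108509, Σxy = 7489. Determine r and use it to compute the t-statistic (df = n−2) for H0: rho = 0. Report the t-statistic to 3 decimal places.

1.767

S_xy = nΣxy − ΣxΣy = 14·7489 − 88·1111 = 104846 − 97768 = 7078
S_xx = nΣx² − (Σx)² = 14·614 − 88² = 8596 − 7744 = 852
S_yy = nΣy² − (Σy)² = 14·108509 − 1111² = 1519126 − 1234321 = 284805
r = S_xy / √(S_xx·S_yy) = 7078 / √(852·284805) = 7078 / √242653860 = 7078 / 15577.3509 = 0.4544
t = r·√(n−2)/√(1−r²) = 0.4544·√12 / √(1−0.206479) = 1.574088 / 0.890798 = 1.767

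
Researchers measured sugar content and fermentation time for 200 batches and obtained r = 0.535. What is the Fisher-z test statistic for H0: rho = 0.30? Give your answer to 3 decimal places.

z_r = atanh(0.535) = 0.597124,  z_0 = atanh(0.30) = 0.309520
SE = 1/√(n−3) = 1/√197 = 0.071247
z = (z_r − z_0)/SE = (0.597124 − 0.309520) / 0.071247 = 0.287604 / 0.071247 = 4.037

4.037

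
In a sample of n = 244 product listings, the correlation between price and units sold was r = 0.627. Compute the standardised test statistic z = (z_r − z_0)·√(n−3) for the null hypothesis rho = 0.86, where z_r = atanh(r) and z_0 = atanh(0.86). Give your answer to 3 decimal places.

-8.645

z_r = atanh(0.627) = 0.736457,  z_0 = atanh(0.86) = 1.293345
SE = 1/√(n−3) = 1/√241 = 0.064416
z = (z_r − z_0)/SE = (0.736457 − 1.293345) / 0.064416 = -0.556888 / 0.064416 = -8.645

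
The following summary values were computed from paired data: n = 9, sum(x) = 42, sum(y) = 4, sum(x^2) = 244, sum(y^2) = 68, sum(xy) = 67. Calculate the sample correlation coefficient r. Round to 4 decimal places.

S_xy = nΣxy − ΣxΣy = 9·67 − 42·4 = 603 − 168 = 435
S_xx = nΣx² − (Σx)² = 9·244 − 42² = 2196 − 1764 = 432
S_yy = nΣy² − (Σy)² = 9·68 − 4² = 612 − 16 = 596
r = S_xy / √(S_xx·S_yy) = 435 / √(432·596) = 435 / √257472 = 435 / 507.4170 = 0.8573

0.8573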